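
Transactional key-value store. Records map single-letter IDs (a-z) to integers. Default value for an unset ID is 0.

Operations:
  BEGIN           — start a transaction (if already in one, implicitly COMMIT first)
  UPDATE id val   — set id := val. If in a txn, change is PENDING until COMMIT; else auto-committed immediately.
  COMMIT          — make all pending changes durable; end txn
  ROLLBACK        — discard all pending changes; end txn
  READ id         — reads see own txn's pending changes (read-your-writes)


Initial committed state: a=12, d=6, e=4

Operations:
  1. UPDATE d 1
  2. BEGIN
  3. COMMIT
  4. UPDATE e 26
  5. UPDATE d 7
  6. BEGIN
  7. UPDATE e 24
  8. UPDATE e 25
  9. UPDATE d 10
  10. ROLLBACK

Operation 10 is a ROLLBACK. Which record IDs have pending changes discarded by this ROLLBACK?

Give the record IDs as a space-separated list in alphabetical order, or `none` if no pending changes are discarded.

Answer: d e

Derivation:
Initial committed: {a=12, d=6, e=4}
Op 1: UPDATE d=1 (auto-commit; committed d=1)
Op 2: BEGIN: in_txn=True, pending={}
Op 3: COMMIT: merged [] into committed; committed now {a=12, d=1, e=4}
Op 4: UPDATE e=26 (auto-commit; committed e=26)
Op 5: UPDATE d=7 (auto-commit; committed d=7)
Op 6: BEGIN: in_txn=True, pending={}
Op 7: UPDATE e=24 (pending; pending now {e=24})
Op 8: UPDATE e=25 (pending; pending now {e=25})
Op 9: UPDATE d=10 (pending; pending now {d=10, e=25})
Op 10: ROLLBACK: discarded pending ['d', 'e']; in_txn=False
ROLLBACK at op 10 discards: ['d', 'e']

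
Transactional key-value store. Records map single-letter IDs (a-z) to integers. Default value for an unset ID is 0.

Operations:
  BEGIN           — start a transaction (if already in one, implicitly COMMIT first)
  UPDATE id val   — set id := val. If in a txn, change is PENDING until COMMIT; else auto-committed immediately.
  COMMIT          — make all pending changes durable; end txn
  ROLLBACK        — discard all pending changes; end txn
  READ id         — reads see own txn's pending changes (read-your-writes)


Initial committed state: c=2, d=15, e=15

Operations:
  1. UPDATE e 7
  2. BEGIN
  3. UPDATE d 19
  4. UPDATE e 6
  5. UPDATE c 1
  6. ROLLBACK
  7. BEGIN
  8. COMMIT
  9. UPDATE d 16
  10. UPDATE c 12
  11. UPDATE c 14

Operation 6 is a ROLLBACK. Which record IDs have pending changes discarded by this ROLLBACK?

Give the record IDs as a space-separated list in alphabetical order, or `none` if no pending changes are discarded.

Answer: c d e

Derivation:
Initial committed: {c=2, d=15, e=15}
Op 1: UPDATE e=7 (auto-commit; committed e=7)
Op 2: BEGIN: in_txn=True, pending={}
Op 3: UPDATE d=19 (pending; pending now {d=19})
Op 4: UPDATE e=6 (pending; pending now {d=19, e=6})
Op 5: UPDATE c=1 (pending; pending now {c=1, d=19, e=6})
Op 6: ROLLBACK: discarded pending ['c', 'd', 'e']; in_txn=False
Op 7: BEGIN: in_txn=True, pending={}
Op 8: COMMIT: merged [] into committed; committed now {c=2, d=15, e=7}
Op 9: UPDATE d=16 (auto-commit; committed d=16)
Op 10: UPDATE c=12 (auto-commit; committed c=12)
Op 11: UPDATE c=14 (auto-commit; committed c=14)
ROLLBACK at op 6 discards: ['c', 'd', 'e']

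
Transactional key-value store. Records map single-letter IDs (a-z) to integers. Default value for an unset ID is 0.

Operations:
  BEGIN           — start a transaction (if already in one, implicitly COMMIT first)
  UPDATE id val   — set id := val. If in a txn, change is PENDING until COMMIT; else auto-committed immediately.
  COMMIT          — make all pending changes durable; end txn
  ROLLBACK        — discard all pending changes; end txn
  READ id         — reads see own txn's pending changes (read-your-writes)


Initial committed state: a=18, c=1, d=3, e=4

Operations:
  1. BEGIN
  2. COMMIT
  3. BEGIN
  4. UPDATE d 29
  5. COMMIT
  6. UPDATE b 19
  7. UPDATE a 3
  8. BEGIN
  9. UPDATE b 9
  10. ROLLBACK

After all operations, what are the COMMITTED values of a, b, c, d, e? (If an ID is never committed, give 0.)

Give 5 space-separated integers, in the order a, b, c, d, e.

Answer: 3 19 1 29 4

Derivation:
Initial committed: {a=18, c=1, d=3, e=4}
Op 1: BEGIN: in_txn=True, pending={}
Op 2: COMMIT: merged [] into committed; committed now {a=18, c=1, d=3, e=4}
Op 3: BEGIN: in_txn=True, pending={}
Op 4: UPDATE d=29 (pending; pending now {d=29})
Op 5: COMMIT: merged ['d'] into committed; committed now {a=18, c=1, d=29, e=4}
Op 6: UPDATE b=19 (auto-commit; committed b=19)
Op 7: UPDATE a=3 (auto-commit; committed a=3)
Op 8: BEGIN: in_txn=True, pending={}
Op 9: UPDATE b=9 (pending; pending now {b=9})
Op 10: ROLLBACK: discarded pending ['b']; in_txn=False
Final committed: {a=3, b=19, c=1, d=29, e=4}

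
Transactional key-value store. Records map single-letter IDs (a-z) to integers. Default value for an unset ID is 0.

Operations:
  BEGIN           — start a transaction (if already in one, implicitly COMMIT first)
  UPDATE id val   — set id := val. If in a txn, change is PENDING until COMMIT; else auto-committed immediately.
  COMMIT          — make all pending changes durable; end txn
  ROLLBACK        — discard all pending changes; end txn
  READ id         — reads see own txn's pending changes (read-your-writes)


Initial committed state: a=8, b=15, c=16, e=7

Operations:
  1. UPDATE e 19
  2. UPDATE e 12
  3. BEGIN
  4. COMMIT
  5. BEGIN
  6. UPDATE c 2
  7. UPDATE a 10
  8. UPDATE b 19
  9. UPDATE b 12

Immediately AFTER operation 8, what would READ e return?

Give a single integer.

Initial committed: {a=8, b=15, c=16, e=7}
Op 1: UPDATE e=19 (auto-commit; committed e=19)
Op 2: UPDATE e=12 (auto-commit; committed e=12)
Op 3: BEGIN: in_txn=True, pending={}
Op 4: COMMIT: merged [] into committed; committed now {a=8, b=15, c=16, e=12}
Op 5: BEGIN: in_txn=True, pending={}
Op 6: UPDATE c=2 (pending; pending now {c=2})
Op 7: UPDATE a=10 (pending; pending now {a=10, c=2})
Op 8: UPDATE b=19 (pending; pending now {a=10, b=19, c=2})
After op 8: visible(e) = 12 (pending={a=10, b=19, c=2}, committed={a=8, b=15, c=16, e=12})

Answer: 12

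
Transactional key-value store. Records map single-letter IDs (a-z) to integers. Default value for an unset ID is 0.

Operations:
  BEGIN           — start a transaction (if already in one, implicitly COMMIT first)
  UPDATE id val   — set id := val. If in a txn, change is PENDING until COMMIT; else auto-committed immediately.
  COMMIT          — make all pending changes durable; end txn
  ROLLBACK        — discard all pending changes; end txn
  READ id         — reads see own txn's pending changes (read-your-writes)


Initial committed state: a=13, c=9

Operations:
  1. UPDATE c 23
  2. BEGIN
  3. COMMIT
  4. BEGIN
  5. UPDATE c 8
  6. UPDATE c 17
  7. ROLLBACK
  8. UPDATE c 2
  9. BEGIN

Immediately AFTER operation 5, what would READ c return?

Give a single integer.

Answer: 8

Derivation:
Initial committed: {a=13, c=9}
Op 1: UPDATE c=23 (auto-commit; committed c=23)
Op 2: BEGIN: in_txn=True, pending={}
Op 3: COMMIT: merged [] into committed; committed now {a=13, c=23}
Op 4: BEGIN: in_txn=True, pending={}
Op 5: UPDATE c=8 (pending; pending now {c=8})
After op 5: visible(c) = 8 (pending={c=8}, committed={a=13, c=23})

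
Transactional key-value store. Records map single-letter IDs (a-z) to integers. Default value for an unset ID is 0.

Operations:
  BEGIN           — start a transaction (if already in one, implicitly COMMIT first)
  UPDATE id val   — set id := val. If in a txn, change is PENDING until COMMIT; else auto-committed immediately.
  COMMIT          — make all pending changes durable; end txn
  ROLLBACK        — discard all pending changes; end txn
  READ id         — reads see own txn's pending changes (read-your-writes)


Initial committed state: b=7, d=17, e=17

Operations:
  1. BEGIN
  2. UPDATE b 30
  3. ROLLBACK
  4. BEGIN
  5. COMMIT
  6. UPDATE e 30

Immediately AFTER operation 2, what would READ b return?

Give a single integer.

Answer: 30

Derivation:
Initial committed: {b=7, d=17, e=17}
Op 1: BEGIN: in_txn=True, pending={}
Op 2: UPDATE b=30 (pending; pending now {b=30})
After op 2: visible(b) = 30 (pending={b=30}, committed={b=7, d=17, e=17})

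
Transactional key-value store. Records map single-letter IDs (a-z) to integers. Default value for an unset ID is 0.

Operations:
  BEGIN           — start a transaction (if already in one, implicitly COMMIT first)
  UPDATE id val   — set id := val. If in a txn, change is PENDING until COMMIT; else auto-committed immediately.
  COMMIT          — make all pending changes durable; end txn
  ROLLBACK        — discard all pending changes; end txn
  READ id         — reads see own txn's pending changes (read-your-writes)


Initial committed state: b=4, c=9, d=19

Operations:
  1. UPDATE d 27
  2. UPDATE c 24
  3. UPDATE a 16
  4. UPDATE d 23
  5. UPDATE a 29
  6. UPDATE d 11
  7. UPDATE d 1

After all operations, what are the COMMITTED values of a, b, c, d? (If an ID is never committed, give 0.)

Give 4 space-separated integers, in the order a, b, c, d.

Answer: 29 4 24 1

Derivation:
Initial committed: {b=4, c=9, d=19}
Op 1: UPDATE d=27 (auto-commit; committed d=27)
Op 2: UPDATE c=24 (auto-commit; committed c=24)
Op 3: UPDATE a=16 (auto-commit; committed a=16)
Op 4: UPDATE d=23 (auto-commit; committed d=23)
Op 5: UPDATE a=29 (auto-commit; committed a=29)
Op 6: UPDATE d=11 (auto-commit; committed d=11)
Op 7: UPDATE d=1 (auto-commit; committed d=1)
Final committed: {a=29, b=4, c=24, d=1}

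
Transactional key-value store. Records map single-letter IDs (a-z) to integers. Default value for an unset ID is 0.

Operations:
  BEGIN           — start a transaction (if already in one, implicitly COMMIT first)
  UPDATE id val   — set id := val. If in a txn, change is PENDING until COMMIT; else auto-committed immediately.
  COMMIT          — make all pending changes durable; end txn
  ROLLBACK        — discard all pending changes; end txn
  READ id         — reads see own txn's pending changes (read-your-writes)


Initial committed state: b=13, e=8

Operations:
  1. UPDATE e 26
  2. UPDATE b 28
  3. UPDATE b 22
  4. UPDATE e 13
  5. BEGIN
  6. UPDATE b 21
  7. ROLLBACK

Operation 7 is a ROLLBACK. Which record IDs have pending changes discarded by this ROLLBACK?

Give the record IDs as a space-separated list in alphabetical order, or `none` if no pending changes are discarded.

Answer: b

Derivation:
Initial committed: {b=13, e=8}
Op 1: UPDATE e=26 (auto-commit; committed e=26)
Op 2: UPDATE b=28 (auto-commit; committed b=28)
Op 3: UPDATE b=22 (auto-commit; committed b=22)
Op 4: UPDATE e=13 (auto-commit; committed e=13)
Op 5: BEGIN: in_txn=True, pending={}
Op 6: UPDATE b=21 (pending; pending now {b=21})
Op 7: ROLLBACK: discarded pending ['b']; in_txn=False
ROLLBACK at op 7 discards: ['b']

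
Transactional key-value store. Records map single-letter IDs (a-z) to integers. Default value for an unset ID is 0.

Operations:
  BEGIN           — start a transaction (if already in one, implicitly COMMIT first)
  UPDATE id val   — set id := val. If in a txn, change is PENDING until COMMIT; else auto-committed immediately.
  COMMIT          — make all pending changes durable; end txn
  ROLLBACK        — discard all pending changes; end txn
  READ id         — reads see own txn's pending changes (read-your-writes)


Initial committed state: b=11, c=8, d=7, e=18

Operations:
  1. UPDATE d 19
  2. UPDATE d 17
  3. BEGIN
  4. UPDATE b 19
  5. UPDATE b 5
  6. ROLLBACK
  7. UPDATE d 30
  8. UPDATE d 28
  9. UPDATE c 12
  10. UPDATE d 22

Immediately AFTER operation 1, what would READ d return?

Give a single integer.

Initial committed: {b=11, c=8, d=7, e=18}
Op 1: UPDATE d=19 (auto-commit; committed d=19)
After op 1: visible(d) = 19 (pending={}, committed={b=11, c=8, d=19, e=18})

Answer: 19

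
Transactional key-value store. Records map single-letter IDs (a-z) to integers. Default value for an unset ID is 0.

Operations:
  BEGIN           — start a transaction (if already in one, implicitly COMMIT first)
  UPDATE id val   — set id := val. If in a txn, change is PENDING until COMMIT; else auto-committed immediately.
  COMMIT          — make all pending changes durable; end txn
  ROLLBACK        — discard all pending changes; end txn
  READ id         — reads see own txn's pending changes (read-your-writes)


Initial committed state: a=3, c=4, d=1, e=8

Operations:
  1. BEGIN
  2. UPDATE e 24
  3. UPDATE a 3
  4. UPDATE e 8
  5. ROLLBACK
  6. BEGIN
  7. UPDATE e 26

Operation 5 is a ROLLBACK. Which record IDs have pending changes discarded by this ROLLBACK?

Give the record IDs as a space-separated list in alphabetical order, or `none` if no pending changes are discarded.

Answer: a e

Derivation:
Initial committed: {a=3, c=4, d=1, e=8}
Op 1: BEGIN: in_txn=True, pending={}
Op 2: UPDATE e=24 (pending; pending now {e=24})
Op 3: UPDATE a=3 (pending; pending now {a=3, e=24})
Op 4: UPDATE e=8 (pending; pending now {a=3, e=8})
Op 5: ROLLBACK: discarded pending ['a', 'e']; in_txn=False
Op 6: BEGIN: in_txn=True, pending={}
Op 7: UPDATE e=26 (pending; pending now {e=26})
ROLLBACK at op 5 discards: ['a', 'e']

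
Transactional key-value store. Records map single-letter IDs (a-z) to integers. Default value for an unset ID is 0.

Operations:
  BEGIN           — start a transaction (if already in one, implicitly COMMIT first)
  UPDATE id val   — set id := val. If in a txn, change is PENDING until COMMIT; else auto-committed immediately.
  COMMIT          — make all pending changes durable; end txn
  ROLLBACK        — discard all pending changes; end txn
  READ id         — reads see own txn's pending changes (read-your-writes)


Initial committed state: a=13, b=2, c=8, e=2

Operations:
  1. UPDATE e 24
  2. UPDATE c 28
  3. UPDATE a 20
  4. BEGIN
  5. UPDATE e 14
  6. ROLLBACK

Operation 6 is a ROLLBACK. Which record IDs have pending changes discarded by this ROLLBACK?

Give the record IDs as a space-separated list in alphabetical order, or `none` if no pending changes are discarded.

Answer: e

Derivation:
Initial committed: {a=13, b=2, c=8, e=2}
Op 1: UPDATE e=24 (auto-commit; committed e=24)
Op 2: UPDATE c=28 (auto-commit; committed c=28)
Op 3: UPDATE a=20 (auto-commit; committed a=20)
Op 4: BEGIN: in_txn=True, pending={}
Op 5: UPDATE e=14 (pending; pending now {e=14})
Op 6: ROLLBACK: discarded pending ['e']; in_txn=False
ROLLBACK at op 6 discards: ['e']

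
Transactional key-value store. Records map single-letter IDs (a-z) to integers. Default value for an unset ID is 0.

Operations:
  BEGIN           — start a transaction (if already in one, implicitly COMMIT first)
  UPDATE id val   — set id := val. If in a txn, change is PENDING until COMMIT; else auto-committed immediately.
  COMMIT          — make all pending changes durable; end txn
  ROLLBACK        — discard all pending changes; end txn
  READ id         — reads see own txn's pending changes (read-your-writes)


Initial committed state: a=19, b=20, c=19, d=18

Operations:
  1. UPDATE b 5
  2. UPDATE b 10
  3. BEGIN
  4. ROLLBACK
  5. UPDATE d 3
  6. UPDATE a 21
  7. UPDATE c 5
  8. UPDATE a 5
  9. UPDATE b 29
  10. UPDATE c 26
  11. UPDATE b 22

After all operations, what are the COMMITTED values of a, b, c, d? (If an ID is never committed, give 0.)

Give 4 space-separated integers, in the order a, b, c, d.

Answer: 5 22 26 3

Derivation:
Initial committed: {a=19, b=20, c=19, d=18}
Op 1: UPDATE b=5 (auto-commit; committed b=5)
Op 2: UPDATE b=10 (auto-commit; committed b=10)
Op 3: BEGIN: in_txn=True, pending={}
Op 4: ROLLBACK: discarded pending []; in_txn=False
Op 5: UPDATE d=3 (auto-commit; committed d=3)
Op 6: UPDATE a=21 (auto-commit; committed a=21)
Op 7: UPDATE c=5 (auto-commit; committed c=5)
Op 8: UPDATE a=5 (auto-commit; committed a=5)
Op 9: UPDATE b=29 (auto-commit; committed b=29)
Op 10: UPDATE c=26 (auto-commit; committed c=26)
Op 11: UPDATE b=22 (auto-commit; committed b=22)
Final committed: {a=5, b=22, c=26, d=3}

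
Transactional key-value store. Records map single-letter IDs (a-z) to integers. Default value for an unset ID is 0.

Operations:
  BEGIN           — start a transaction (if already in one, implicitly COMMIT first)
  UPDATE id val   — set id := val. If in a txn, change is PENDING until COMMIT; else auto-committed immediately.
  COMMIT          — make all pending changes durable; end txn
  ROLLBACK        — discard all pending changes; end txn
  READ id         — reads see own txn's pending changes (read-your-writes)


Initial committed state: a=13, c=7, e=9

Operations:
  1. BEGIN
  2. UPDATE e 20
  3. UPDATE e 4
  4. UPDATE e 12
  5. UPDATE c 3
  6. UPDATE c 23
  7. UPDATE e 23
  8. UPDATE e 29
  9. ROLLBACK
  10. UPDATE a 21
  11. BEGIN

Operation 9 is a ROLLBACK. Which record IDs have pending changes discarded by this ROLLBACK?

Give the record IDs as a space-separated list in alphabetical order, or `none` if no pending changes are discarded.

Initial committed: {a=13, c=7, e=9}
Op 1: BEGIN: in_txn=True, pending={}
Op 2: UPDATE e=20 (pending; pending now {e=20})
Op 3: UPDATE e=4 (pending; pending now {e=4})
Op 4: UPDATE e=12 (pending; pending now {e=12})
Op 5: UPDATE c=3 (pending; pending now {c=3, e=12})
Op 6: UPDATE c=23 (pending; pending now {c=23, e=12})
Op 7: UPDATE e=23 (pending; pending now {c=23, e=23})
Op 8: UPDATE e=29 (pending; pending now {c=23, e=29})
Op 9: ROLLBACK: discarded pending ['c', 'e']; in_txn=False
Op 10: UPDATE a=21 (auto-commit; committed a=21)
Op 11: BEGIN: in_txn=True, pending={}
ROLLBACK at op 9 discards: ['c', 'e']

Answer: c e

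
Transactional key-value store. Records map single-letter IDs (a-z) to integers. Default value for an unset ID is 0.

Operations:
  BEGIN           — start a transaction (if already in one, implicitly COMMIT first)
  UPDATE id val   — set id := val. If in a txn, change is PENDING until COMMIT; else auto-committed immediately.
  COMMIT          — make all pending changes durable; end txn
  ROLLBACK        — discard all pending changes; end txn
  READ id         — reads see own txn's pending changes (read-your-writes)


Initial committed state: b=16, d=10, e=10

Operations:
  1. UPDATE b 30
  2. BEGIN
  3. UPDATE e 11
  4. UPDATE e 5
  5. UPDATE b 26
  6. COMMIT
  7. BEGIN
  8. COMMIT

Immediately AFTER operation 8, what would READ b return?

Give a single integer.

Answer: 26

Derivation:
Initial committed: {b=16, d=10, e=10}
Op 1: UPDATE b=30 (auto-commit; committed b=30)
Op 2: BEGIN: in_txn=True, pending={}
Op 3: UPDATE e=11 (pending; pending now {e=11})
Op 4: UPDATE e=5 (pending; pending now {e=5})
Op 5: UPDATE b=26 (pending; pending now {b=26, e=5})
Op 6: COMMIT: merged ['b', 'e'] into committed; committed now {b=26, d=10, e=5}
Op 7: BEGIN: in_txn=True, pending={}
Op 8: COMMIT: merged [] into committed; committed now {b=26, d=10, e=5}
After op 8: visible(b) = 26 (pending={}, committed={b=26, d=10, e=5})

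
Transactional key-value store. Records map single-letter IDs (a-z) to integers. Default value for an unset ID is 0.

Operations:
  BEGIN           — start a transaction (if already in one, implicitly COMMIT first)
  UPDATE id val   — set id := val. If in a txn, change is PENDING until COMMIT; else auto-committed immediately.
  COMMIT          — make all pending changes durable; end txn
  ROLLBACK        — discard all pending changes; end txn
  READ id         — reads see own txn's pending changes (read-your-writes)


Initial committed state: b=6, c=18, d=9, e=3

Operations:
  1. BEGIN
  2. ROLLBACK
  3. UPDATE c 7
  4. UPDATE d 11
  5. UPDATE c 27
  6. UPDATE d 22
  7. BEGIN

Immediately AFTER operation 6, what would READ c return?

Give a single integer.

Answer: 27

Derivation:
Initial committed: {b=6, c=18, d=9, e=3}
Op 1: BEGIN: in_txn=True, pending={}
Op 2: ROLLBACK: discarded pending []; in_txn=False
Op 3: UPDATE c=7 (auto-commit; committed c=7)
Op 4: UPDATE d=11 (auto-commit; committed d=11)
Op 5: UPDATE c=27 (auto-commit; committed c=27)
Op 6: UPDATE d=22 (auto-commit; committed d=22)
After op 6: visible(c) = 27 (pending={}, committed={b=6, c=27, d=22, e=3})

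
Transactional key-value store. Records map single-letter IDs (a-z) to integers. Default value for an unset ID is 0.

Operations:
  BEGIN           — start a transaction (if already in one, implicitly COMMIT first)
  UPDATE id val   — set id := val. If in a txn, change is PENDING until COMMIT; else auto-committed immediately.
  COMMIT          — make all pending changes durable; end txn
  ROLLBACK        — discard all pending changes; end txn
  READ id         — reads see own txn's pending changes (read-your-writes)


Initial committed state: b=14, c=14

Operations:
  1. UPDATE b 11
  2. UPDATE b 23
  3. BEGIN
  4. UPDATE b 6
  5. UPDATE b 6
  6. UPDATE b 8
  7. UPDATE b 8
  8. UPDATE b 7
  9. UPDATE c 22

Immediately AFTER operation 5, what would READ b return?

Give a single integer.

Initial committed: {b=14, c=14}
Op 1: UPDATE b=11 (auto-commit; committed b=11)
Op 2: UPDATE b=23 (auto-commit; committed b=23)
Op 3: BEGIN: in_txn=True, pending={}
Op 4: UPDATE b=6 (pending; pending now {b=6})
Op 5: UPDATE b=6 (pending; pending now {b=6})
After op 5: visible(b) = 6 (pending={b=6}, committed={b=23, c=14})

Answer: 6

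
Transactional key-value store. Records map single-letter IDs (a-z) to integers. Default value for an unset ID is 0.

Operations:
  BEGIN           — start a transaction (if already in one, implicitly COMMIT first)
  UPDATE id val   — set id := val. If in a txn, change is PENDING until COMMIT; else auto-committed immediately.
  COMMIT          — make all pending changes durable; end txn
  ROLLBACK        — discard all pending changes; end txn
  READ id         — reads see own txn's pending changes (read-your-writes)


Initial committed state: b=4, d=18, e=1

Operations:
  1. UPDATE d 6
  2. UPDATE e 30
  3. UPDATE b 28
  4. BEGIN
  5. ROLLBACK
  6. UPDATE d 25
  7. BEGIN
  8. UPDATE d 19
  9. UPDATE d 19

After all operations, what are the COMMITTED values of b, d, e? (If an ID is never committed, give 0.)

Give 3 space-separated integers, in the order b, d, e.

Answer: 28 25 30

Derivation:
Initial committed: {b=4, d=18, e=1}
Op 1: UPDATE d=6 (auto-commit; committed d=6)
Op 2: UPDATE e=30 (auto-commit; committed e=30)
Op 3: UPDATE b=28 (auto-commit; committed b=28)
Op 4: BEGIN: in_txn=True, pending={}
Op 5: ROLLBACK: discarded pending []; in_txn=False
Op 6: UPDATE d=25 (auto-commit; committed d=25)
Op 7: BEGIN: in_txn=True, pending={}
Op 8: UPDATE d=19 (pending; pending now {d=19})
Op 9: UPDATE d=19 (pending; pending now {d=19})
Final committed: {b=28, d=25, e=30}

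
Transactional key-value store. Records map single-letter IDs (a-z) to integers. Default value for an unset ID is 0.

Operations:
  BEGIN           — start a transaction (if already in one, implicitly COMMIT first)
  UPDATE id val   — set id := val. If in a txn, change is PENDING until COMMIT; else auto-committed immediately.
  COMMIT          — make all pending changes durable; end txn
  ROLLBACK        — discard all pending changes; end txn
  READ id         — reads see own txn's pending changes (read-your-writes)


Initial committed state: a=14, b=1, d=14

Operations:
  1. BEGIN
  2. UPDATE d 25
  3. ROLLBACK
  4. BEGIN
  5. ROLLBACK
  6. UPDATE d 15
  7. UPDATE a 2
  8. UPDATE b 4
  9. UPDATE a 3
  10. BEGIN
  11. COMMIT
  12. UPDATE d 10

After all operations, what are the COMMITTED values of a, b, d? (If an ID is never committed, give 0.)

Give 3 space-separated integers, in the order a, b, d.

Initial committed: {a=14, b=1, d=14}
Op 1: BEGIN: in_txn=True, pending={}
Op 2: UPDATE d=25 (pending; pending now {d=25})
Op 3: ROLLBACK: discarded pending ['d']; in_txn=False
Op 4: BEGIN: in_txn=True, pending={}
Op 5: ROLLBACK: discarded pending []; in_txn=False
Op 6: UPDATE d=15 (auto-commit; committed d=15)
Op 7: UPDATE a=2 (auto-commit; committed a=2)
Op 8: UPDATE b=4 (auto-commit; committed b=4)
Op 9: UPDATE a=3 (auto-commit; committed a=3)
Op 10: BEGIN: in_txn=True, pending={}
Op 11: COMMIT: merged [] into committed; committed now {a=3, b=4, d=15}
Op 12: UPDATE d=10 (auto-commit; committed d=10)
Final committed: {a=3, b=4, d=10}

Answer: 3 4 10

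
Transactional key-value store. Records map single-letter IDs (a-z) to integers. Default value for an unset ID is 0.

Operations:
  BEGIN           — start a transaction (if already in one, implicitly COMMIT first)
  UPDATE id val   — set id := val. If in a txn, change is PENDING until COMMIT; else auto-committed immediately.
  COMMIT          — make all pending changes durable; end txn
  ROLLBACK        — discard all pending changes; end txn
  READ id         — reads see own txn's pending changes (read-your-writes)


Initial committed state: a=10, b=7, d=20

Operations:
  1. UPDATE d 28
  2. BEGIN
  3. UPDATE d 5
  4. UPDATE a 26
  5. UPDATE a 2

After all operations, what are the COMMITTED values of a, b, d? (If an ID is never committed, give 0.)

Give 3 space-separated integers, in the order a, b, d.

Initial committed: {a=10, b=7, d=20}
Op 1: UPDATE d=28 (auto-commit; committed d=28)
Op 2: BEGIN: in_txn=True, pending={}
Op 3: UPDATE d=5 (pending; pending now {d=5})
Op 4: UPDATE a=26 (pending; pending now {a=26, d=5})
Op 5: UPDATE a=2 (pending; pending now {a=2, d=5})
Final committed: {a=10, b=7, d=28}

Answer: 10 7 28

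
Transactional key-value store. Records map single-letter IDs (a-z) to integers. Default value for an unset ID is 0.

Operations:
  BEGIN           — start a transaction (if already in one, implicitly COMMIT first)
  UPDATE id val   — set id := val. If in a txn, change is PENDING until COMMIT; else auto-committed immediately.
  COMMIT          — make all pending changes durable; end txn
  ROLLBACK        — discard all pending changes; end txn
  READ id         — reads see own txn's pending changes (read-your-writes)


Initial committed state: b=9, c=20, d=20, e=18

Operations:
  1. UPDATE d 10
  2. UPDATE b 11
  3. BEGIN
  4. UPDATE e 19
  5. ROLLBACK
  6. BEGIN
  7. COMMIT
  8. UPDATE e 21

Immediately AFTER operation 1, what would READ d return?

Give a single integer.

Initial committed: {b=9, c=20, d=20, e=18}
Op 1: UPDATE d=10 (auto-commit; committed d=10)
After op 1: visible(d) = 10 (pending={}, committed={b=9, c=20, d=10, e=18})

Answer: 10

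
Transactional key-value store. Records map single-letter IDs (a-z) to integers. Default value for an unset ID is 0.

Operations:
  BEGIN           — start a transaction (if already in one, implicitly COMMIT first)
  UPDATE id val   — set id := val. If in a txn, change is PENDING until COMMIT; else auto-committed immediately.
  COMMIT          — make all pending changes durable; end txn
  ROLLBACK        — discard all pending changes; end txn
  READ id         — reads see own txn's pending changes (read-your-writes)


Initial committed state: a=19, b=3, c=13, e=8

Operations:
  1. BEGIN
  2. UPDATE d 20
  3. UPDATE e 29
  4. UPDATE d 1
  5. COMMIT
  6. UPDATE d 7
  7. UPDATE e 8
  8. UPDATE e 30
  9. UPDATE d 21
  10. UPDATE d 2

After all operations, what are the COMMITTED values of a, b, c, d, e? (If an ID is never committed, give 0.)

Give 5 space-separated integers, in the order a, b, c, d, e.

Answer: 19 3 13 2 30

Derivation:
Initial committed: {a=19, b=3, c=13, e=8}
Op 1: BEGIN: in_txn=True, pending={}
Op 2: UPDATE d=20 (pending; pending now {d=20})
Op 3: UPDATE e=29 (pending; pending now {d=20, e=29})
Op 4: UPDATE d=1 (pending; pending now {d=1, e=29})
Op 5: COMMIT: merged ['d', 'e'] into committed; committed now {a=19, b=3, c=13, d=1, e=29}
Op 6: UPDATE d=7 (auto-commit; committed d=7)
Op 7: UPDATE e=8 (auto-commit; committed e=8)
Op 8: UPDATE e=30 (auto-commit; committed e=30)
Op 9: UPDATE d=21 (auto-commit; committed d=21)
Op 10: UPDATE d=2 (auto-commit; committed d=2)
Final committed: {a=19, b=3, c=13, d=2, e=30}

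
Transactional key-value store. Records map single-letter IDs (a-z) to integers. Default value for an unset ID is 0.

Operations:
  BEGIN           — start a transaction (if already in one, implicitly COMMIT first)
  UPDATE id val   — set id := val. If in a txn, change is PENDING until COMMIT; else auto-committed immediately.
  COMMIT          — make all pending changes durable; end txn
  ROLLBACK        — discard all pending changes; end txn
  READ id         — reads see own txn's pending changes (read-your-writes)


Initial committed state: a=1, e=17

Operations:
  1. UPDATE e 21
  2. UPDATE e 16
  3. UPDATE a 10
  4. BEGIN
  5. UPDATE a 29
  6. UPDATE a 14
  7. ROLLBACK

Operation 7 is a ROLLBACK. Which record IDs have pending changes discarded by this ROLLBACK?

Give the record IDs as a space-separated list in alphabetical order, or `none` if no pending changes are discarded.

Initial committed: {a=1, e=17}
Op 1: UPDATE e=21 (auto-commit; committed e=21)
Op 2: UPDATE e=16 (auto-commit; committed e=16)
Op 3: UPDATE a=10 (auto-commit; committed a=10)
Op 4: BEGIN: in_txn=True, pending={}
Op 5: UPDATE a=29 (pending; pending now {a=29})
Op 6: UPDATE a=14 (pending; pending now {a=14})
Op 7: ROLLBACK: discarded pending ['a']; in_txn=False
ROLLBACK at op 7 discards: ['a']

Answer: a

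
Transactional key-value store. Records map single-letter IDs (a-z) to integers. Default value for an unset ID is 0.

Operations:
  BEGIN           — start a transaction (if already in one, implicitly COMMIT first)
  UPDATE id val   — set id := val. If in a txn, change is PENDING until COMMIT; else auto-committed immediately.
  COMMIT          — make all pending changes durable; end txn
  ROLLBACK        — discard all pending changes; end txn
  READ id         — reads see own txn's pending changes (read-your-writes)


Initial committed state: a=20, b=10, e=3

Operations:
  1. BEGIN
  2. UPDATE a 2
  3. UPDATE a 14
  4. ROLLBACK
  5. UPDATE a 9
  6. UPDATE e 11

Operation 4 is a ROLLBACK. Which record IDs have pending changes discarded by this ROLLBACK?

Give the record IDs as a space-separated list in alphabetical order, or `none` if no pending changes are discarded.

Answer: a

Derivation:
Initial committed: {a=20, b=10, e=3}
Op 1: BEGIN: in_txn=True, pending={}
Op 2: UPDATE a=2 (pending; pending now {a=2})
Op 3: UPDATE a=14 (pending; pending now {a=14})
Op 4: ROLLBACK: discarded pending ['a']; in_txn=False
Op 5: UPDATE a=9 (auto-commit; committed a=9)
Op 6: UPDATE e=11 (auto-commit; committed e=11)
ROLLBACK at op 4 discards: ['a']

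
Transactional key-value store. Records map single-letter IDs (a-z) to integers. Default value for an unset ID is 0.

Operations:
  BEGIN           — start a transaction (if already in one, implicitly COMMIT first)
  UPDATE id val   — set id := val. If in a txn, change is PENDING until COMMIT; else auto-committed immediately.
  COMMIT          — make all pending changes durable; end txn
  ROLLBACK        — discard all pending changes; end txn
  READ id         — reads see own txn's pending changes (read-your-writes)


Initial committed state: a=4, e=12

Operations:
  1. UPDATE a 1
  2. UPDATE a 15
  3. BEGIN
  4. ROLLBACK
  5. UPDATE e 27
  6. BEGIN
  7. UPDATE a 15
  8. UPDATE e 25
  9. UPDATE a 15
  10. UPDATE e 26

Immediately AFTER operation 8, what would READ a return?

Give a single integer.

Answer: 15

Derivation:
Initial committed: {a=4, e=12}
Op 1: UPDATE a=1 (auto-commit; committed a=1)
Op 2: UPDATE a=15 (auto-commit; committed a=15)
Op 3: BEGIN: in_txn=True, pending={}
Op 4: ROLLBACK: discarded pending []; in_txn=False
Op 5: UPDATE e=27 (auto-commit; committed e=27)
Op 6: BEGIN: in_txn=True, pending={}
Op 7: UPDATE a=15 (pending; pending now {a=15})
Op 8: UPDATE e=25 (pending; pending now {a=15, e=25})
After op 8: visible(a) = 15 (pending={a=15, e=25}, committed={a=15, e=27})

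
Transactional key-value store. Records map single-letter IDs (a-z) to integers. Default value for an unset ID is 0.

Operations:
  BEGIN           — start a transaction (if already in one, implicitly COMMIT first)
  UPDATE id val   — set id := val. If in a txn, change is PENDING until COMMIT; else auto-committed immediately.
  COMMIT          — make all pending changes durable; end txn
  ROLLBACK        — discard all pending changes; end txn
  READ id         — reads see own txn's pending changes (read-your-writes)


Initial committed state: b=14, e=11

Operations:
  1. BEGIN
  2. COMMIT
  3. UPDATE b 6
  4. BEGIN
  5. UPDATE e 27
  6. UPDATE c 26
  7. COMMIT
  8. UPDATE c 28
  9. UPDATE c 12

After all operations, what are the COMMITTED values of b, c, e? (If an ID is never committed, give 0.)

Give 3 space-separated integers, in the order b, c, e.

Initial committed: {b=14, e=11}
Op 1: BEGIN: in_txn=True, pending={}
Op 2: COMMIT: merged [] into committed; committed now {b=14, e=11}
Op 3: UPDATE b=6 (auto-commit; committed b=6)
Op 4: BEGIN: in_txn=True, pending={}
Op 5: UPDATE e=27 (pending; pending now {e=27})
Op 6: UPDATE c=26 (pending; pending now {c=26, e=27})
Op 7: COMMIT: merged ['c', 'e'] into committed; committed now {b=6, c=26, e=27}
Op 8: UPDATE c=28 (auto-commit; committed c=28)
Op 9: UPDATE c=12 (auto-commit; committed c=12)
Final committed: {b=6, c=12, e=27}

Answer: 6 12 27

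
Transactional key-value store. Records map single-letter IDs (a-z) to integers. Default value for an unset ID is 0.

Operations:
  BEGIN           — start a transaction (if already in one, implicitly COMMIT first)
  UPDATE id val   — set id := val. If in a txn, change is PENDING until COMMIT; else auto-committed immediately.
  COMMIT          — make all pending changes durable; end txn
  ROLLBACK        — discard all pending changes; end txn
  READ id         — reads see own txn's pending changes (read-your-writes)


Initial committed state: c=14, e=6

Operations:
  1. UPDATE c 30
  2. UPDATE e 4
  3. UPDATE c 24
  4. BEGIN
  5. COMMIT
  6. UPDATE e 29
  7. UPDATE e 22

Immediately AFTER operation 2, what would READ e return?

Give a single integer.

Answer: 4

Derivation:
Initial committed: {c=14, e=6}
Op 1: UPDATE c=30 (auto-commit; committed c=30)
Op 2: UPDATE e=4 (auto-commit; committed e=4)
After op 2: visible(e) = 4 (pending={}, committed={c=30, e=4})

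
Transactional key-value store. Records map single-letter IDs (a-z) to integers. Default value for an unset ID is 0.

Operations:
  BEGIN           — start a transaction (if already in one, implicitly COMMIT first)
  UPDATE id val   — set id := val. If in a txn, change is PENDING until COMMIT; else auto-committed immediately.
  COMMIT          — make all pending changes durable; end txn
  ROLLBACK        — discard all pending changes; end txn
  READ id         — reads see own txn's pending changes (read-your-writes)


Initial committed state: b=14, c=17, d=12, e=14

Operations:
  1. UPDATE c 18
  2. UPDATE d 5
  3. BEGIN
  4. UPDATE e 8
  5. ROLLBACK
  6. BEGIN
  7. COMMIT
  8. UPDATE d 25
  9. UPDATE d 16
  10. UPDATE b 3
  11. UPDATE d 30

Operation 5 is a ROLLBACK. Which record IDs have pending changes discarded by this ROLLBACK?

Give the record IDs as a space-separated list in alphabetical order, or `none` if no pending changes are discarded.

Initial committed: {b=14, c=17, d=12, e=14}
Op 1: UPDATE c=18 (auto-commit; committed c=18)
Op 2: UPDATE d=5 (auto-commit; committed d=5)
Op 3: BEGIN: in_txn=True, pending={}
Op 4: UPDATE e=8 (pending; pending now {e=8})
Op 5: ROLLBACK: discarded pending ['e']; in_txn=False
Op 6: BEGIN: in_txn=True, pending={}
Op 7: COMMIT: merged [] into committed; committed now {b=14, c=18, d=5, e=14}
Op 8: UPDATE d=25 (auto-commit; committed d=25)
Op 9: UPDATE d=16 (auto-commit; committed d=16)
Op 10: UPDATE b=3 (auto-commit; committed b=3)
Op 11: UPDATE d=30 (auto-commit; committed d=30)
ROLLBACK at op 5 discards: ['e']

Answer: e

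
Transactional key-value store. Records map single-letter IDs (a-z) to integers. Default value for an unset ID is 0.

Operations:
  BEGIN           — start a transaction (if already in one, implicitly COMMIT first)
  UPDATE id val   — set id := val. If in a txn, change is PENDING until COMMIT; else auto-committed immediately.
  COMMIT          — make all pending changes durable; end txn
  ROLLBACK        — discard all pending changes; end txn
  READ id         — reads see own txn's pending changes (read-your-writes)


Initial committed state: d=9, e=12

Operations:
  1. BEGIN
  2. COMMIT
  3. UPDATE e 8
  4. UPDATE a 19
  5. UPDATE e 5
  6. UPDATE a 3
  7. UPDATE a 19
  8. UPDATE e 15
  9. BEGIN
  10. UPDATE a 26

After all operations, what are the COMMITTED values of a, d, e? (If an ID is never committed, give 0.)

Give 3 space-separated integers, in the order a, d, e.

Initial committed: {d=9, e=12}
Op 1: BEGIN: in_txn=True, pending={}
Op 2: COMMIT: merged [] into committed; committed now {d=9, e=12}
Op 3: UPDATE e=8 (auto-commit; committed e=8)
Op 4: UPDATE a=19 (auto-commit; committed a=19)
Op 5: UPDATE e=5 (auto-commit; committed e=5)
Op 6: UPDATE a=3 (auto-commit; committed a=3)
Op 7: UPDATE a=19 (auto-commit; committed a=19)
Op 8: UPDATE e=15 (auto-commit; committed e=15)
Op 9: BEGIN: in_txn=True, pending={}
Op 10: UPDATE a=26 (pending; pending now {a=26})
Final committed: {a=19, d=9, e=15}

Answer: 19 9 15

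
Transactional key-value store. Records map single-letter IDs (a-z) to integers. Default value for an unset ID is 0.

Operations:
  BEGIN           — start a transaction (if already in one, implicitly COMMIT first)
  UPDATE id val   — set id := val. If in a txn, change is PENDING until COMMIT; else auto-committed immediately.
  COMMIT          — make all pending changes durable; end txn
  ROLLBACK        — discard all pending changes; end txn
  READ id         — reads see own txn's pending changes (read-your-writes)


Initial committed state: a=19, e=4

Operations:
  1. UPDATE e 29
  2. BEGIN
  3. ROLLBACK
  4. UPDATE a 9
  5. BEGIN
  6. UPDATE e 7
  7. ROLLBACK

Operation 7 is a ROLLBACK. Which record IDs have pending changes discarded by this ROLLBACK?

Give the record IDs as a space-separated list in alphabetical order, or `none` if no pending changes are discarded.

Initial committed: {a=19, e=4}
Op 1: UPDATE e=29 (auto-commit; committed e=29)
Op 2: BEGIN: in_txn=True, pending={}
Op 3: ROLLBACK: discarded pending []; in_txn=False
Op 4: UPDATE a=9 (auto-commit; committed a=9)
Op 5: BEGIN: in_txn=True, pending={}
Op 6: UPDATE e=7 (pending; pending now {e=7})
Op 7: ROLLBACK: discarded pending ['e']; in_txn=False
ROLLBACK at op 7 discards: ['e']

Answer: e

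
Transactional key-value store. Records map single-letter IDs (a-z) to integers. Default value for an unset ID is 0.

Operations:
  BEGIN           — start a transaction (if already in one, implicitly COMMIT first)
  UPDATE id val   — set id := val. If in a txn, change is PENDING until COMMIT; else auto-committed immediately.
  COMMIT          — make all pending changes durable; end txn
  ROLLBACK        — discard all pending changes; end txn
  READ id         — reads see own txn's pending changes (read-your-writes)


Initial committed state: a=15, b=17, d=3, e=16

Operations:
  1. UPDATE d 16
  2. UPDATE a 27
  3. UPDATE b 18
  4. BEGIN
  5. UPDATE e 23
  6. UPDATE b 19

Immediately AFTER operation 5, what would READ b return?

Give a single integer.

Initial committed: {a=15, b=17, d=3, e=16}
Op 1: UPDATE d=16 (auto-commit; committed d=16)
Op 2: UPDATE a=27 (auto-commit; committed a=27)
Op 3: UPDATE b=18 (auto-commit; committed b=18)
Op 4: BEGIN: in_txn=True, pending={}
Op 5: UPDATE e=23 (pending; pending now {e=23})
After op 5: visible(b) = 18 (pending={e=23}, committed={a=27, b=18, d=16, e=16})

Answer: 18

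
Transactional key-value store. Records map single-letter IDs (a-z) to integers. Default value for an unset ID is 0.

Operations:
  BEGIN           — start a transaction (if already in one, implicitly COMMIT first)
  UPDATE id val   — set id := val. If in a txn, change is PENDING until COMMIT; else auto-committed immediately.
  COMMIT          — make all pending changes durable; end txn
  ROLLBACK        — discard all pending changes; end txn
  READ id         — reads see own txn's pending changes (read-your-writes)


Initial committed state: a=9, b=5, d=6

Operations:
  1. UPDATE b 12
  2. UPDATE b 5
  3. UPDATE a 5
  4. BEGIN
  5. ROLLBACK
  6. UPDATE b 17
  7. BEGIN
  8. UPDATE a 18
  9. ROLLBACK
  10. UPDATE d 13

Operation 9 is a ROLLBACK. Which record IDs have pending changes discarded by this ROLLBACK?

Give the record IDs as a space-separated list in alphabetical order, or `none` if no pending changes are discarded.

Initial committed: {a=9, b=5, d=6}
Op 1: UPDATE b=12 (auto-commit; committed b=12)
Op 2: UPDATE b=5 (auto-commit; committed b=5)
Op 3: UPDATE a=5 (auto-commit; committed a=5)
Op 4: BEGIN: in_txn=True, pending={}
Op 5: ROLLBACK: discarded pending []; in_txn=False
Op 6: UPDATE b=17 (auto-commit; committed b=17)
Op 7: BEGIN: in_txn=True, pending={}
Op 8: UPDATE a=18 (pending; pending now {a=18})
Op 9: ROLLBACK: discarded pending ['a']; in_txn=False
Op 10: UPDATE d=13 (auto-commit; committed d=13)
ROLLBACK at op 9 discards: ['a']

Answer: a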